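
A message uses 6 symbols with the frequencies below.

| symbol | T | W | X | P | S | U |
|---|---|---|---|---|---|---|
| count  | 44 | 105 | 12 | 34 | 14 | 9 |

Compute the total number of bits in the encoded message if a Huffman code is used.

456

Merge the two smallest weights repeatedly:
merge U(9) and X(12): 21
merge S(14) and 21: 35
merge P(34) and 35: 69
merge T(44) and 69: 113
merge W(105) and 113: 218
The encoded length is the sum of every internal node's weight: 21 + 35 + 69 + 113 + 218 = 456 bits.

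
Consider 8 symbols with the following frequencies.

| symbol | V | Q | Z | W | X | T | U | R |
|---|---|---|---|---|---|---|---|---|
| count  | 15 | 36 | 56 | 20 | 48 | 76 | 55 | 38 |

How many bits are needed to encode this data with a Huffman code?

991

Build the Huffman tree bottom-up:
merge V(15) and W(20): 35
merge 35 and Q(36): 71
merge R(38) and X(48): 86
merge U(55) and Z(56): 111
merge 71 and T(76): 147
merge 86 and 111: 197
merge 147 and 197: 344
Each symbol's bit-cost is frequency × depth; summing gives 991 bits (equivalently 35 + 71 + 86 + 111 + 147 + 197 + 344).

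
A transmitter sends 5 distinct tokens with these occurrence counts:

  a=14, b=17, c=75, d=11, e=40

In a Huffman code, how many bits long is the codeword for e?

Huffman merges, smallest pair first:
merge d(11) and a(14): 25
merge b(17) and 25: 42
merge e(40) and 42: 82
merge c(75) and 82: 157
e's leaf is at depth 2, giving a 2-bit codeword.

2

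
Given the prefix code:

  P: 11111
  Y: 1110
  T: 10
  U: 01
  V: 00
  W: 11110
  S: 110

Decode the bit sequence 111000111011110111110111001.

Read left to right; each codeword is recognised as soon as it completes (prefix code):
  1110→Y | 00→V | 1110→Y | 11110→W | 11111→P | 01→U | 110→S | 01→U
Decoded message: YVYWPUSU

YVYWPUSU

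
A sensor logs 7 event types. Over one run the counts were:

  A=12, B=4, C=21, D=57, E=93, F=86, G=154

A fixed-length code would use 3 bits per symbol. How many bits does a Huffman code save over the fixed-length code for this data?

280

Fixed-length: 3 bits × 427 symbols = 1281 bits.
Huffman merges:
merge B(4) and A(12): 16
merge 16 and C(21): 37
merge 37 and D(57): 94
merge F(86) and E(93): 179
merge 94 and G(154): 248
merge 179 and 248: 427
Huffman total = 16 + 37 + 94 + 179 + 248 + 427 = 1001 bits.
Saving = 1281 − 1001 = 280 bits.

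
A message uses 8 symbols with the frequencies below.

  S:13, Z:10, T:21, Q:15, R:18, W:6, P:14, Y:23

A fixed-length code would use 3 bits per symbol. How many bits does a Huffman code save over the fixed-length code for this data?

7

Fixed-length: 3 bits × 120 symbols = 360 bits.
Huffman merges:
merge W(6) and Z(10): 16
merge S(13) and P(14): 27
merge Q(15) and 16: 31
merge R(18) and T(21): 39
merge Y(23) and 27: 50
merge 31 and 39: 70
merge 50 and 70: 120
Huffman total = 16 + 27 + 31 + 39 + 50 + 70 + 120 = 353 bits.
Saving = 360 − 353 = 7 bits.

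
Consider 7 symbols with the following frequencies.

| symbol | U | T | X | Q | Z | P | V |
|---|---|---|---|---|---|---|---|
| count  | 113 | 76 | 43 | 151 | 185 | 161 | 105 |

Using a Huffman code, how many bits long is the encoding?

2275

Greedily combine the two least-frequent nodes:
X(43) + T(76) → 119
V(105) + U(113) → 218
119 + Q(151) → 270
P(161) + Z(185) → 346
218 + 270 → 488
346 + 488 → 834
Each symbol's bit-cost is frequency × depth; summing gives 2275 bits (equivalently 119 + 218 + 270 + 346 + 488 + 834).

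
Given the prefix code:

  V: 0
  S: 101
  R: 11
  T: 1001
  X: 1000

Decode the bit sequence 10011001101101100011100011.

TTSSXRXR

Read left to right; each codeword is recognised as soon as it completes (prefix code):
  1001→T | 1001→T | 101→S | 101→S | 1000→X | 11→R | 1000→X | 11→R
Decoded message: TTSSXRXR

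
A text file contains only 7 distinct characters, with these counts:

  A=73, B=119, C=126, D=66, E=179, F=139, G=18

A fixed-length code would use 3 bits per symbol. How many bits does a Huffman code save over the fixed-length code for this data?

Fixed-length: 3 bits × 720 symbols = 2160 bits.
Huffman merges:
merge G(18) and D(66): 84
merge A(73) and 84: 157
merge B(119) and C(126): 245
merge F(139) and 157: 296
merge E(179) and 245: 424
merge 296 and 424: 720
Huffman total = 84 + 157 + 245 + 296 + 424 + 720 = 1926 bits.
Saving = 2160 − 1926 = 234 bits.

234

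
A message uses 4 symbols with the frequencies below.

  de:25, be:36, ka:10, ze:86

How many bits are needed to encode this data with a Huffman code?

263

Build the Huffman tree bottom-up:
combine ka(10), de(25) → 35
combine 35, be(36) → 71
combine 71, ze(86) → 157
Each symbol's bit-cost is frequency × depth; summing gives 263 bits (equivalently 35 + 71 + 157).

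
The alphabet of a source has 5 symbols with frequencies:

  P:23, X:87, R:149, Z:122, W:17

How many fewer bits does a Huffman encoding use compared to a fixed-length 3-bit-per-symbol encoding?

380

Fixed-length: 3 bits × 398 symbols = 1194 bits.
Huffman merges:
merge W(17) and P(23): 40
merge 40 and X(87): 127
merge Z(122) and 127: 249
merge R(149) and 249: 398
Huffman total = 40 + 127 + 249 + 398 = 814 bits.
Saving = 1194 − 814 = 380 bits.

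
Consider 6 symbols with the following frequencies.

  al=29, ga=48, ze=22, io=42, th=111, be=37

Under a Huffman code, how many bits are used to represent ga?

3

Huffman merges, smallest pair first:
ze(22) + al(29) → 51
be(37) + io(42) → 79
ga(48) + 51 → 99
79 + 99 → 178
th(111) + 178 → 289
The subtree containing ga is merged 3 times, so code length = 3.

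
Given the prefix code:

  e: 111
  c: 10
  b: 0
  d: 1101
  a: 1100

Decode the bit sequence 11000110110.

abdc

Read left to right; each codeword is recognised as soon as it completes (prefix code):
  1100→a | 0→b | 1101→d | 10→c
Decoded message: abdc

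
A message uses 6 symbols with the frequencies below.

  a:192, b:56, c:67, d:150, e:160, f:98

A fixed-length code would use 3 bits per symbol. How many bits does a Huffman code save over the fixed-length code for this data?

379

Fixed-length: 3 bits × 723 symbols = 2169 bits.
Huffman merges:
combine b(56), c(67) → 123
combine f(98), 123 → 221
combine d(150), e(160) → 310
combine a(192), 221 → 413
combine 310, 413 → 723
Huffman total = 123 + 221 + 310 + 413 + 723 = 1790 bits.
Saving = 2169 − 1790 = 379 bits.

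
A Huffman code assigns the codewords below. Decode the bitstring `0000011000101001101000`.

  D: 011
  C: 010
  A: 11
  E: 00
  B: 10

EEDECBDCE

Read left to right; each codeword is recognised as soon as it completes (prefix code):
  00→E | 00→E | 011→D | 00→E | 010→C | 10→B | 011→D | 010→C | 00→E
Decoded message: EEDECBDCE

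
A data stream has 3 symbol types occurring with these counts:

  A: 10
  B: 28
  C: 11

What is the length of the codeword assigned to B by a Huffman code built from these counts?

Huffman merges, smallest pair first:
merge A(10) and C(11): 21
merge 21 and B(28): 49
B sits one level below the root: a 1-bit codeword.

1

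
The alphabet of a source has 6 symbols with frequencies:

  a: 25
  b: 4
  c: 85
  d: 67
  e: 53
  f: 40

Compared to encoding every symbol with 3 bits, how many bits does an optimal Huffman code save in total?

176

Fixed-length: 3 bits × 274 symbols = 822 bits.
Huffman merges:
combine b(4), a(25) → 29
combine 29, f(40) → 69
combine e(53), d(67) → 120
combine 69, c(85) → 154
combine 120, 154 → 274
Huffman total = 29 + 69 + 120 + 154 + 274 = 646 bits.
Saving = 822 − 646 = 176 bits.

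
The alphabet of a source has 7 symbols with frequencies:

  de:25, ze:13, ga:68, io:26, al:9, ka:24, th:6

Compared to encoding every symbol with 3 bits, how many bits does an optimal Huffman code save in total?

Fixed-length: 3 bits × 171 symbols = 513 bits.
Huffman merges:
combine th(6), al(9) → 15
combine ze(13), 15 → 28
combine ka(24), de(25) → 49
combine io(26), 28 → 54
combine 49, 54 → 103
combine ga(68), 103 → 171
Huffman total = 15 + 28 + 49 + 54 + 103 + 171 = 420 bits.
Saving = 513 − 420 = 93 bits.

93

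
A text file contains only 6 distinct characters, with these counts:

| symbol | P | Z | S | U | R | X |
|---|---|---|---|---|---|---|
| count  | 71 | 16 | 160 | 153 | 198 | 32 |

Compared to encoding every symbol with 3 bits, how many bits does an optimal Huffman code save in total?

Fixed-length: 3 bits × 630 symbols = 1890 bits.
Huffman merges:
merge Z(16) and X(32): 48
merge 48 and P(71): 119
merge 119 and U(153): 272
merge S(160) and R(198): 358
merge 272 and 358: 630
Huffman total = 48 + 119 + 272 + 358 + 630 = 1427 bits.
Saving = 1890 − 1427 = 463 bits.

463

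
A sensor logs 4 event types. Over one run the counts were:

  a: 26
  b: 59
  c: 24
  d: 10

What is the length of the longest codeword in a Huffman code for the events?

Merge the two lowest-weight nodes at each step:
merge d(10) and c(24): 34
merge a(26) and 34: 60
merge b(59) and 60: 119
Maximum depth reached is 3.

3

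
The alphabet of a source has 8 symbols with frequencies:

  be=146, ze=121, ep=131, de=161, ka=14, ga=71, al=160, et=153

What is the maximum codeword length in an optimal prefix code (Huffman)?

Merge the two lowest-weight nodes at each step:
ka(14) + ga(71) → 85
85 + ze(121) → 206
ep(131) + be(146) → 277
et(153) + al(160) → 313
de(161) + 206 → 367
277 + 313 → 590
367 + 590 → 957
Maximum depth reached is 4.

4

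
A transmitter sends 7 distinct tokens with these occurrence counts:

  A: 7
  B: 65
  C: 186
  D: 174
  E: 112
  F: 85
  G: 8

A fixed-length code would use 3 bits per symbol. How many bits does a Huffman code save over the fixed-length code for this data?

Fixed-length: 3 bits × 637 symbols = 1911 bits.
Huffman merges:
A(7) + G(8) → 15
15 + B(65) → 80
80 + F(85) → 165
E(112) + 165 → 277
D(174) + C(186) → 360
277 + 360 → 637
Huffman total = 15 + 80 + 165 + 277 + 360 + 637 = 1534 bits.
Saving = 1911 − 1534 = 377 bits.

377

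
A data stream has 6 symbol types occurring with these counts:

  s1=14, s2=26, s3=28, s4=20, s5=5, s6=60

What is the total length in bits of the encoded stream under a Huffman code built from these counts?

Build the Huffman tree bottom-up:
combine s5(5), s1(14) → 19
combine 19, s4(20) → 39
combine s2(26), s3(28) → 54
combine 39, 54 → 93
combine s6(60), 93 → 153
Each symbol's bit-cost is frequency × depth; summing gives 358 bits (equivalently 19 + 39 + 54 + 93 + 153).

358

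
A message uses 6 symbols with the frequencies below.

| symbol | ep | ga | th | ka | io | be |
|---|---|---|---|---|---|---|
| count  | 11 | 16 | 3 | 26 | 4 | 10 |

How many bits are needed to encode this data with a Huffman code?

164

Greedily combine the two least-frequent nodes:
merge th(3) and io(4): 7
merge 7 and be(10): 17
merge ep(11) and ga(16): 27
merge 17 and ka(26): 43
merge 27 and 43: 70
Each symbol's bit-cost is frequency × depth; summing gives 164 bits (equivalently 7 + 17 + 27 + 43 + 70).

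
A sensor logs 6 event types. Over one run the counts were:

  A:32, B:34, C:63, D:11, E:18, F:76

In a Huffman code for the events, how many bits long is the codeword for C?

2

Repeatedly merge the two smallest:
merge D(11) and E(18): 29
merge 29 and A(32): 61
merge B(34) and 61: 95
merge C(63) and F(76): 139
merge 95 and 139: 234
C sits 2 levels below the root, so its codeword is 2 bits.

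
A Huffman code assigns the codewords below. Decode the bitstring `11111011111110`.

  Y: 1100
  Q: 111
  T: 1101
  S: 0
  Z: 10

Read left to right; each codeword is recognised as soon as it completes (prefix code):
  111→Q | 1101→T | 111→Q | 111→Q | 0→S
Decoded message: QTQQS

QTQQS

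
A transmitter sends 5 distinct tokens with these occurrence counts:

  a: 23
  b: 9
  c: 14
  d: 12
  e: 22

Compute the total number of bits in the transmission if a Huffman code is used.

181

Greedily combine the two least-frequent nodes:
combine b(9), d(12) → 21
combine c(14), 21 → 35
combine e(22), a(23) → 45
combine 35, 45 → 80
Each symbol's bit-cost is frequency × depth; summing gives 181 bits (equivalently 21 + 35 + 45 + 80).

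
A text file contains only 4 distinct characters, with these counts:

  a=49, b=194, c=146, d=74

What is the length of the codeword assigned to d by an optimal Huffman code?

3

Build the tree from the bottom:
merge a(49) and d(74): 123
merge 123 and c(146): 269
merge b(194) and 269: 463
d's leaf is at depth 3, giving a 3-bit codeword.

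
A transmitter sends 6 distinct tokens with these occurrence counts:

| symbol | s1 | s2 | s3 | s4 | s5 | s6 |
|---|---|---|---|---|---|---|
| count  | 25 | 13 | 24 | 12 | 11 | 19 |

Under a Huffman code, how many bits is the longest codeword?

3

Merge the two lowest-weight nodes at each step:
s5(11) + s4(12) → 23
s2(13) + s6(19) → 32
23 + s3(24) → 47
s1(25) + 32 → 57
47 + 57 → 104
The rarest symbols sit at the bottom; the longest codeword is 3 bits.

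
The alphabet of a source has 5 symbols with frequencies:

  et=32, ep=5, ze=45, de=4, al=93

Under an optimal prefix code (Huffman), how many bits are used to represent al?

1

Huffman merges, smallest pair first:
merge de(4) and ep(5): 9
merge 9 and et(32): 41
merge 41 and ze(45): 86
merge 86 and al(93): 179
al sits one level below the root: a 1-bit codeword.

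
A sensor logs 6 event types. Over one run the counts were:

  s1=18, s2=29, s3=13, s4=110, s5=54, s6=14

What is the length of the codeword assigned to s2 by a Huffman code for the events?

Huffman merges, smallest pair first:
s3(13) + s6(14) → 27
s1(18) + 27 → 45
s2(29) + 45 → 74
s5(54) + 74 → 128
s4(110) + 128 → 238
The subtree containing s2 is merged 3 times, so code length = 3.

3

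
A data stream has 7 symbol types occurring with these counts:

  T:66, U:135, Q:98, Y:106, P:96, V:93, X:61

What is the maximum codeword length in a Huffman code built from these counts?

3

Merge the two lowest-weight nodes at each step:
X(61) + T(66) → 127
V(93) + P(96) → 189
Q(98) + Y(106) → 204
127 + U(135) → 262
189 + 204 → 393
262 + 393 → 655
The first pair merged (X, T) ends up deepest, at depth 3.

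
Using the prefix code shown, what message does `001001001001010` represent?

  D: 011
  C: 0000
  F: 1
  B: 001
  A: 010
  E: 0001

Read left to right; each codeword is recognised as soon as it completes (prefix code):
  001→B | 001→B | 001→B | 001→B | 010→A
Decoded message: BBBBA

BBBBA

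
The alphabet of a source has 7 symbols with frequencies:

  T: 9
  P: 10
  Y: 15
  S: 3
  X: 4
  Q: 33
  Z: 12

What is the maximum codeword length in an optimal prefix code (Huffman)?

5

Merge the two lowest-weight nodes at each step:
merge S(3) and X(4): 7
merge 7 and T(9): 16
merge P(10) and Z(12): 22
merge Y(15) and 16: 31
merge 22 and 31: 53
merge Q(33) and 53: 86
The first pair merged (S, X) ends up deepest, at depth 5.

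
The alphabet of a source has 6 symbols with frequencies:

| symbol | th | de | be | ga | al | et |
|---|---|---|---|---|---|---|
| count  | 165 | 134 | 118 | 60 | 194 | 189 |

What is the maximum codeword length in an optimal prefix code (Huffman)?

Merge the two lowest-weight nodes at each step:
merge ga(60) and be(118): 178
merge de(134) and th(165): 299
merge 178 and et(189): 367
merge al(194) and 299: 493
merge 367 and 493: 860
The first pair merged (ga, be) ends up deepest, at depth 3.

3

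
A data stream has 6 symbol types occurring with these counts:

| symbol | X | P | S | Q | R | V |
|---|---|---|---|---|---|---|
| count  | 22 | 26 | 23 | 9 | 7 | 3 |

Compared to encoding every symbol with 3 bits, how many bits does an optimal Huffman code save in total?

Fixed-length: 3 bits × 90 symbols = 270 bits.
Huffman merges:
V(3) + R(7) → 10
Q(9) + 10 → 19
19 + X(22) → 41
S(23) + P(26) → 49
41 + 49 → 90
Huffman total = 10 + 19 + 41 + 49 + 90 = 209 bits.
Saving = 270 − 209 = 61 bits.

61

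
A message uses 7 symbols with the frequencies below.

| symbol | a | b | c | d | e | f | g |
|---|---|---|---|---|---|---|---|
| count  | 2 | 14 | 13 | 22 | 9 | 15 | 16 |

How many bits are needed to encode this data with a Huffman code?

246

Greedily combine the two least-frequent nodes:
merge a(2) and e(9): 11
merge 11 and c(13): 24
merge b(14) and f(15): 29
merge g(16) and d(22): 38
merge 24 and 29: 53
merge 38 and 53: 91
Each symbol's bit-cost is frequency × depth; summing gives 246 bits (equivalently 11 + 24 + 29 + 38 + 53 + 91).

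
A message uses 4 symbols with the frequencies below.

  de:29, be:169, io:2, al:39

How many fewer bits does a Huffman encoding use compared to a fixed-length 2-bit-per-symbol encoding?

138

Fixed-length: 2 bits × 239 symbols = 478 bits.
Huffman merges:
io(2) + de(29) → 31
31 + al(39) → 70
70 + be(169) → 239
Huffman total = 31 + 70 + 239 = 340 bits.
Saving = 478 − 340 = 138 bits.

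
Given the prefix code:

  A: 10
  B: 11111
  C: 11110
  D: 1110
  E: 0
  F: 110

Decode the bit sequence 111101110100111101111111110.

Read left to right; each codeword is recognised as soon as it completes (prefix code):
  11110→C | 1110→D | 10→A | 0→E | 11110→C | 11111→B | 11110→C
Decoded message: CDAECBC

CDAECBC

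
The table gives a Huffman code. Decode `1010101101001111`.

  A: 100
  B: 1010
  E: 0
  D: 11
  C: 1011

Read left to right; each codeword is recognised as soon as it completes (prefix code):
  1010→B | 1011→C | 0→E | 100→A | 11→D | 11→D
Decoded message: BCEADD

BCEADD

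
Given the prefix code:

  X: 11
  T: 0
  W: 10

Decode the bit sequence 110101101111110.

XTWXTXXXT

Read left to right; each codeword is recognised as soon as it completes (prefix code):
  11→X | 0→T | 10→W | 11→X | 0→T | 11→X | 11→X | 11→X | 0→T
Decoded message: XTWXTXXXT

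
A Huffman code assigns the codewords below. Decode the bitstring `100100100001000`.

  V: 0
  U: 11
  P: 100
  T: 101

Read left to right; each codeword is recognised as soon as it completes (prefix code):
  100→P | 100→P | 100→P | 0→V | 0→V | 100→P | 0→V
Decoded message: PPPVVPV

PPPVVPV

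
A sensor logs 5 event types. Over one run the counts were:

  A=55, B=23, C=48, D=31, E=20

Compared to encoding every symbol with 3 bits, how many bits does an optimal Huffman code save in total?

Fixed-length: 3 bits × 177 symbols = 531 bits.
Huffman merges:
combine E(20), B(23) → 43
combine D(31), 43 → 74
combine C(48), A(55) → 103
combine 74, 103 → 177
Huffman total = 43 + 74 + 103 + 177 = 397 bits.
Saving = 531 − 397 = 134 bits.

134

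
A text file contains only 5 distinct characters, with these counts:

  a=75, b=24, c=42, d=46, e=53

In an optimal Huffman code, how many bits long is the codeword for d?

Repeatedly merge the two smallest:
b(24) + c(42) → 66
d(46) + e(53) → 99
66 + a(75) → 141
99 + 141 → 240
d sits 2 levels below the root, so its codeword is 2 bits.

2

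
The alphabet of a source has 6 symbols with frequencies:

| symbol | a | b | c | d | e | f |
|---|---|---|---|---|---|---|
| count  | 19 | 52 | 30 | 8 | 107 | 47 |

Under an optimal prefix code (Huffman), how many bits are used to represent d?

Build the tree from the bottom:
d(8) + a(19) → 27
27 + c(30) → 57
f(47) + b(52) → 99
57 + 99 → 156
e(107) + 156 → 263
The subtree containing d is merged 4 times, so code length = 4.

4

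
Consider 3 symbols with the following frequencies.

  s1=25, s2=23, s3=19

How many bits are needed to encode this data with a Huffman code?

Merge the two smallest weights repeatedly:
merge s3(19) and s2(23): 42
merge s1(25) and 42: 67
Each symbol's bit-cost is frequency × depth; summing gives 109 bits (equivalently 42 + 67).

109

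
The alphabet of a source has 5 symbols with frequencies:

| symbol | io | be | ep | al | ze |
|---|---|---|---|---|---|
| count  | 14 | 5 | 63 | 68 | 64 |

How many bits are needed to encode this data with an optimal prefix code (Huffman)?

447

Merge the two smallest weights repeatedly:
be(5) + io(14) → 19
19 + ep(63) → 82
ze(64) + al(68) → 132
82 + 132 → 214
Each symbol's bit-cost is frequency × depth; summing gives 447 bits (equivalently 19 + 82 + 132 + 214).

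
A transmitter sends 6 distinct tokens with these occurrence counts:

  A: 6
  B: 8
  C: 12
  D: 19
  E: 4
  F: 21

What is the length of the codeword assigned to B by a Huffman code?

Huffman merges, smallest pair first:
E(4) + A(6) → 10
B(8) + 10 → 18
C(12) + 18 → 30
D(19) + F(21) → 40
30 + 40 → 70
B's leaf is at depth 3, giving a 3-bit codeword.

3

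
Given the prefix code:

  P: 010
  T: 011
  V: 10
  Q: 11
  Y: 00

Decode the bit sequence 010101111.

PVQQ

Read left to right; each codeword is recognised as soon as it completes (prefix code):
  010→P | 10→V | 11→Q | 11→Q
Decoded message: PVQQ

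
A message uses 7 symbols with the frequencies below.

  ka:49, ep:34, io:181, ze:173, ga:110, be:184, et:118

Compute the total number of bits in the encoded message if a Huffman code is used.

Build the Huffman tree bottom-up:
ep(34) + ka(49) → 83
83 + ga(110) → 193
et(118) + ze(173) → 291
io(181) + be(184) → 365
193 + 291 → 484
365 + 484 → 849
Each symbol's bit-cost is frequency × depth; summing gives 2265 bits (equivalently 83 + 193 + 291 + 365 + 484 + 849).

2265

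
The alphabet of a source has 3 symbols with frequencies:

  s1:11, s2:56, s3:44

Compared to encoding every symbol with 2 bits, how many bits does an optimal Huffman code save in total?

Fixed-length: 2 bits × 111 symbols = 222 bits.
Huffman merges:
s1(11) + s3(44) → 55
55 + s2(56) → 111
Huffman total = 55 + 111 = 166 bits.
Saving = 222 − 166 = 56 bits.

56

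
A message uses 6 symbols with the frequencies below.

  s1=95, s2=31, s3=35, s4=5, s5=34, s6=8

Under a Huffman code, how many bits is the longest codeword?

Merge the two lowest-weight nodes at each step:
merge s4(5) and s6(8): 13
merge 13 and s2(31): 44
merge s5(34) and s3(35): 69
merge 44 and 69: 113
merge s1(95) and 113: 208
The first pair merged (s4, s6) ends up deepest, at depth 4.

4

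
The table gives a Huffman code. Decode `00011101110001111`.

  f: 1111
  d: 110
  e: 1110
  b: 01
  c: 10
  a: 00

abdeaf

Read left to right; each codeword is recognised as soon as it completes (prefix code):
  00→a | 01→b | 110→d | 1110→e | 00→a | 1111→f
Decoded message: abdeaf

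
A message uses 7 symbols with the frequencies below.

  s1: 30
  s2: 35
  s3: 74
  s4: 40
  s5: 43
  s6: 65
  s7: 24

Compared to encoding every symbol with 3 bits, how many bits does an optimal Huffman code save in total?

Fixed-length: 3 bits × 311 symbols = 933 bits.
Huffman merges:
combine s7(24), s1(30) → 54
combine s2(35), s4(40) → 75
combine s5(43), 54 → 97
combine s6(65), s3(74) → 139
combine 75, 97 → 172
combine 139, 172 → 311
Huffman total = 54 + 75 + 97 + 139 + 172 + 311 = 848 bits.
Saving = 933 − 848 = 85 bits.

85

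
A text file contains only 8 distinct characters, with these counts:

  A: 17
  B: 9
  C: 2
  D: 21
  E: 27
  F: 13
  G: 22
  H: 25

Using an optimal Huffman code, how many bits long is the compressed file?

Merge the two smallest weights repeatedly:
C(2) + B(9) → 11
11 + F(13) → 24
A(17) + D(21) → 38
G(22) + 24 → 46
H(25) + E(27) → 52
38 + 46 → 84
52 + 84 → 136
Total encoded bits = sum of merged weights = 11 + 24 + 38 + 46 + 52 + 84 + 136 = 391.

391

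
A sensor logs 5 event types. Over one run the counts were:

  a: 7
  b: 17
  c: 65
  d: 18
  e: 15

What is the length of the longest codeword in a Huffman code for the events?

3

Merge the two lowest-weight nodes at each step:
merge a(7) and e(15): 22
merge b(17) and d(18): 35
merge 22 and 35: 57
merge 57 and c(65): 122
The rarest symbols sit at the bottom; the longest codeword is 3 bits.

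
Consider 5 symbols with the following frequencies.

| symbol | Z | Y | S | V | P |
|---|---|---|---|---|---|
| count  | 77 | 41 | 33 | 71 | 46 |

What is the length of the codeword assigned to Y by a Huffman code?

3

Build the tree from the bottom:
combine S(33), Y(41) → 74
combine P(46), V(71) → 117
combine 74, Z(77) → 151
combine 117, 151 → 268
The subtree containing Y is merged 3 times, so code length = 3.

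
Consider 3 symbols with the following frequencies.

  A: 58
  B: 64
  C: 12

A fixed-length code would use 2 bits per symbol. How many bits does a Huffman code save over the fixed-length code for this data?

Fixed-length: 2 bits × 134 symbols = 268 bits.
Huffman merges:
C(12) + A(58) → 70
B(64) + 70 → 134
Huffman total = 70 + 134 = 204 bits.
Saving = 268 − 204 = 64 bits.

64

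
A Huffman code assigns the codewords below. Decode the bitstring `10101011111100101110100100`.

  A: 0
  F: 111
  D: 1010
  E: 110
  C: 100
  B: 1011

Read left to right; each codeword is recognised as soon as it completes (prefix code):
  1010→D | 1011→B | 111→F | 100→C | 1011→B | 1010→D | 0→A | 100→C
Decoded message: DBFCBDAC

DBFCBDAC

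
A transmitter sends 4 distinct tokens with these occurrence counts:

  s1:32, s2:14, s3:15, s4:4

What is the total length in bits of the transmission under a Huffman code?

116

Build the Huffman tree bottom-up:
combine s4(4), s2(14) → 18
combine s3(15), 18 → 33
combine s1(32), 33 → 65
The encoded length is the sum of every internal node's weight: 18 + 33 + 65 = 116 bits.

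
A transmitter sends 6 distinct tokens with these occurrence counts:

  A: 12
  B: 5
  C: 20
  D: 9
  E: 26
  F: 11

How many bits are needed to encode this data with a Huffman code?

Merge the two smallest weights repeatedly:
B(5) + D(9) → 14
F(11) + A(12) → 23
14 + C(20) → 34
23 + E(26) → 49
34 + 49 → 83
The encoded length is the sum of every internal node's weight: 14 + 23 + 34 + 49 + 83 = 203 bits.

203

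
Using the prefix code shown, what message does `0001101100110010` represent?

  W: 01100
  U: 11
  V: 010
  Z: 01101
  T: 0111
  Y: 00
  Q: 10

Read left to right; each codeword is recognised as soon as it completes (prefix code):
  00→Y | 01101→Z | 10→Q | 01100→W | 10→Q
Decoded message: YZQWQ

YZQWQ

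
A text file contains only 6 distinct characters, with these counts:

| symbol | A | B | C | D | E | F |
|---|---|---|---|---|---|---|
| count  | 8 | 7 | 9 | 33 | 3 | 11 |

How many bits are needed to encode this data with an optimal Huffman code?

157

Build the Huffman tree bottom-up:
merge E(3) and B(7): 10
merge A(8) and C(9): 17
merge 10 and F(11): 21
merge 17 and 21: 38
merge D(33) and 38: 71
Each symbol's bit-cost is frequency × depth; summing gives 157 bits (equivalently 10 + 17 + 21 + 38 + 71).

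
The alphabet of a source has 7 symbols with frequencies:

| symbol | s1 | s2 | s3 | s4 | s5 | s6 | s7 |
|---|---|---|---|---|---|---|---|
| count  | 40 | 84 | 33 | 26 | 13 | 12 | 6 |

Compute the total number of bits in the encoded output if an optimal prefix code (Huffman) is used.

Greedily combine the two least-frequent nodes:
merge s7(6) and s6(12): 18
merge s5(13) and 18: 31
merge s4(26) and 31: 57
merge s3(33) and s1(40): 73
merge 57 and 73: 130
merge s2(84) and 130: 214
Total encoded bits = sum of merged weights = 18 + 31 + 57 + 73 + 130 + 214 = 523.

523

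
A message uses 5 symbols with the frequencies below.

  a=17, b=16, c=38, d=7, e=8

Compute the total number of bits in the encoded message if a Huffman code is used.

180

Build the Huffman tree bottom-up:
d(7) + e(8) → 15
15 + b(16) → 31
a(17) + 31 → 48
c(38) + 48 → 86
Total encoded bits = sum of merged weights = 15 + 31 + 48 + 86 = 180.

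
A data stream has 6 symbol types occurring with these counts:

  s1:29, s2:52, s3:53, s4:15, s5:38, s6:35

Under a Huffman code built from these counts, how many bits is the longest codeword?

3

Merge the two lowest-weight nodes at each step:
s4(15) + s1(29) → 44
s6(35) + s5(38) → 73
44 + s2(52) → 96
s3(53) + 73 → 126
96 + 126 → 222
The first pair merged (s4, s1) ends up deepest, at depth 3.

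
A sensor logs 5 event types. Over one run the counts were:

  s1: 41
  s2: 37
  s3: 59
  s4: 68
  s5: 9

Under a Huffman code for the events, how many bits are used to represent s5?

3

Huffman merges, smallest pair first:
merge s5(9) and s2(37): 46
merge s1(41) and 46: 87
merge s3(59) and s4(68): 127
merge 87 and 127: 214
s5's leaf is at depth 3, giving a 3-bit codeword.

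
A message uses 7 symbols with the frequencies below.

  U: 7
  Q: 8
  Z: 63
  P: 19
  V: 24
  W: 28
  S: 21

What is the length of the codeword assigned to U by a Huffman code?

Repeatedly merge the two smallest:
combine U(7), Q(8) → 15
combine 15, P(19) → 34
combine S(21), V(24) → 45
combine W(28), 34 → 62
combine 45, 62 → 107
combine Z(63), 107 → 170
U's leaf is at depth 5, giving a 5-bit codeword.

5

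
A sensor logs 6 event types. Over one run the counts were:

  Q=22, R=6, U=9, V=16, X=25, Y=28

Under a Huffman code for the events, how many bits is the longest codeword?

Merge the two lowest-weight nodes at each step:
R(6) + U(9) → 15
15 + V(16) → 31
Q(22) + X(25) → 47
Y(28) + 31 → 59
47 + 59 → 106
The first pair merged (R, U) ends up deepest, at depth 4.

4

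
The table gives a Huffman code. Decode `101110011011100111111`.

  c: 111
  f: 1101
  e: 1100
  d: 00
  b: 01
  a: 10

Read left to right; each codeword is recognised as soon as it completes (prefix code):
  10→a | 111→c | 00→d | 1101→f | 1100→e | 111→c | 111→c
Decoded message: acdfecc

acdfecc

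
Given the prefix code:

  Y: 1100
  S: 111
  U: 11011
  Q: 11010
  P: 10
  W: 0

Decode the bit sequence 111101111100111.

Read left to right; each codeword is recognised as soon as it completes (prefix code):
  111→S | 10→P | 111→S | 1100→Y | 111→S
Decoded message: SPSYS

SPSYS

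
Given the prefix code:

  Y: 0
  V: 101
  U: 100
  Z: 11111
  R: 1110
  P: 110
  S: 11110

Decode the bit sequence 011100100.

YRYU

Read left to right; each codeword is recognised as soon as it completes (prefix code):
  0→Y | 1110→R | 0→Y | 100→U
Decoded message: YRYU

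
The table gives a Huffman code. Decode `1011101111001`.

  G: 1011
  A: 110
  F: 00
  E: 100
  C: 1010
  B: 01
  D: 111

Read left to right; each codeword is recognised as soon as it completes (prefix code):
  1011→G | 1011→G | 110→A | 01→B
Decoded message: GGAB

GGAB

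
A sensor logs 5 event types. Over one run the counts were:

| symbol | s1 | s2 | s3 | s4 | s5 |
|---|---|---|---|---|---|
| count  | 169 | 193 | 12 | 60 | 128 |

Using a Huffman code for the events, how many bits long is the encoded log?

1196

Greedily combine the two least-frequent nodes:
merge s3(12) and s4(60): 72
merge 72 and s5(128): 200
merge s1(169) and s2(193): 362
merge 200 and 362: 562
The encoded length is the sum of every internal node's weight: 72 + 200 + 362 + 562 = 1196 bits.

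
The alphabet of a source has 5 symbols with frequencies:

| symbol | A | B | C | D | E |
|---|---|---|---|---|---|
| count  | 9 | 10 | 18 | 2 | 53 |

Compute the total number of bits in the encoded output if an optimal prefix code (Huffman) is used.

163

Merge the two smallest weights repeatedly:
merge D(2) and A(9): 11
merge B(10) and 11: 21
merge C(18) and 21: 39
merge 39 and E(53): 92
Each symbol's bit-cost is frequency × depth; summing gives 163 bits (equivalently 11 + 21 + 39 + 92).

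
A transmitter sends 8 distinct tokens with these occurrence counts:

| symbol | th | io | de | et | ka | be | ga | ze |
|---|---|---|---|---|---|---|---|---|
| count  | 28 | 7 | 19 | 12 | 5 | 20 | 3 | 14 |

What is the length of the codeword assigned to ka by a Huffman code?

5

Huffman merges, smallest pair first:
merge ga(3) and ka(5): 8
merge io(7) and 8: 15
merge et(12) and ze(14): 26
merge 15 and de(19): 34
merge be(20) and 26: 46
merge th(28) and 34: 62
merge 46 and 62: 108
The subtree containing ka is merged 5 times, so code length = 5.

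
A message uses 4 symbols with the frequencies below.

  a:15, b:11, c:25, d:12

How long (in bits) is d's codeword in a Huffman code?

3

Huffman merges, smallest pair first:
merge b(11) and d(12): 23
merge a(15) and 23: 38
merge c(25) and 38: 63
d's leaf is at depth 3, giving a 3-bit codeword.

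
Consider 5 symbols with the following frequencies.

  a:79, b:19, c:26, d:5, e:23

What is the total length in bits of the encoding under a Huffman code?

Greedily combine the two least-frequent nodes:
d(5) + b(19) → 24
e(23) + 24 → 47
c(26) + 47 → 73
73 + a(79) → 152
The encoded length is the sum of every internal node's weight: 24 + 47 + 73 + 152 = 296 bits.

296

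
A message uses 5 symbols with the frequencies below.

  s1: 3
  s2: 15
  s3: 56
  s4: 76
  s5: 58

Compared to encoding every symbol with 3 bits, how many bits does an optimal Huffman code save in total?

Fixed-length: 3 bits × 208 symbols = 624 bits.
Huffman merges:
merge s1(3) and s2(15): 18
merge 18 and s3(56): 74
merge s5(58) and 74: 132
merge s4(76) and 132: 208
Huffman total = 18 + 74 + 132 + 208 = 432 bits.
Saving = 624 − 432 = 192 bits.

192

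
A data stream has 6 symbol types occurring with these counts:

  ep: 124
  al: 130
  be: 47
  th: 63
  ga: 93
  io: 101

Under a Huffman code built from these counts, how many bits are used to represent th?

Build the tree from the bottom:
merge be(47) and th(63): 110
merge ga(93) and io(101): 194
merge 110 and ep(124): 234
merge al(130) and 194: 324
merge 234 and 324: 558
The subtree containing th is merged 3 times, so code length = 3.

3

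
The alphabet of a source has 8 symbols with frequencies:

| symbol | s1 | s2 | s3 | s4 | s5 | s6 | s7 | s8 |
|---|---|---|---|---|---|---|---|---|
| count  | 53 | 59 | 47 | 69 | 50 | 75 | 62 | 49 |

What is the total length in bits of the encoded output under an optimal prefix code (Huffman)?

1392

Merge the two smallest weights repeatedly:
merge s3(47) and s8(49): 96
merge s5(50) and s1(53): 103
merge s2(59) and s7(62): 121
merge s4(69) and s6(75): 144
merge 96 and 103: 199
merge 121 and 144: 265
merge 199 and 265: 464
The encoded length is the sum of every internal node's weight: 96 + 103 + 121 + 144 + 199 + 265 + 464 = 1392 bits.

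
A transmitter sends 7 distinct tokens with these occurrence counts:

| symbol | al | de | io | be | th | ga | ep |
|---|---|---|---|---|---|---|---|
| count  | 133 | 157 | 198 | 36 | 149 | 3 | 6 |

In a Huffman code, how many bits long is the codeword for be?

4

Repeatedly merge the two smallest:
combine ga(3), ep(6) → 9
combine 9, be(36) → 45
combine 45, al(133) → 178
combine th(149), de(157) → 306
combine 178, io(198) → 376
combine 306, 376 → 682
The subtree containing be is merged 4 times, so code length = 4.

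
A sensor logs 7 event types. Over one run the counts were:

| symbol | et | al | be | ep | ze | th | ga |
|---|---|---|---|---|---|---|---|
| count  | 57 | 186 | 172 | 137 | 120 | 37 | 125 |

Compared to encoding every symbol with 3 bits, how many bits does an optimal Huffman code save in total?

Fixed-length: 3 bits × 834 symbols = 2502 bits.
Huffman merges:
merge th(37) and et(57): 94
merge 94 and ze(120): 214
merge ga(125) and ep(137): 262
merge be(172) and al(186): 358
merge 214 and 262: 476
merge 358 and 476: 834
Huffman total = 94 + 214 + 262 + 358 + 476 + 834 = 2238 bits.
Saving = 2502 − 2238 = 264 bits.

264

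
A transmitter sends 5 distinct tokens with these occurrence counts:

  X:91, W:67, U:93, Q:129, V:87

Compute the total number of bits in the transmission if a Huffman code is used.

1088

Greedily combine the two least-frequent nodes:
merge W(67) and V(87): 154
merge X(91) and U(93): 184
merge Q(129) and 154: 283
merge 184 and 283: 467
Each symbol's bit-cost is frequency × depth; summing gives 1088 bits (equivalently 154 + 184 + 283 + 467).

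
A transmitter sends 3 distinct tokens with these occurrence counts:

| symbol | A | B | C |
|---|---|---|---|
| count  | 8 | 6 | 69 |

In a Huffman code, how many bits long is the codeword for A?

Build the tree from the bottom:
merge B(6) and A(8): 14
merge 14 and C(69): 83
The subtree containing A is merged 2 times, so code length = 2.

2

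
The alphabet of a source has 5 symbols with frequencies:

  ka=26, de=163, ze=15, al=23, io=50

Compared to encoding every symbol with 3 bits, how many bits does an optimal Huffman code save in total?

338

Fixed-length: 3 bits × 277 symbols = 831 bits.
Huffman merges:
merge ze(15) and al(23): 38
merge ka(26) and 38: 64
merge io(50) and 64: 114
merge 114 and de(163): 277
Huffman total = 38 + 64 + 114 + 277 = 493 bits.
Saving = 831 − 493 = 338 bits.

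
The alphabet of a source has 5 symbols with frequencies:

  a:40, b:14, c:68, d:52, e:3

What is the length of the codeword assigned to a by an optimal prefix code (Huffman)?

3

Build the tree from the bottom:
combine e(3), b(14) → 17
combine 17, a(40) → 57
combine d(52), 57 → 109
combine c(68), 109 → 177
a sits 3 levels below the root, so its codeword is 3 bits.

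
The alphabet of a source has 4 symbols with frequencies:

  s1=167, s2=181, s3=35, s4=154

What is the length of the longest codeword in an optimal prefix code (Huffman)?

2

Merge the two lowest-weight nodes at each step:
s3(35) + s4(154) → 189
s1(167) + s2(181) → 348
189 + 348 → 537
The rarest symbols sit at the bottom; the longest codeword is 2 bits.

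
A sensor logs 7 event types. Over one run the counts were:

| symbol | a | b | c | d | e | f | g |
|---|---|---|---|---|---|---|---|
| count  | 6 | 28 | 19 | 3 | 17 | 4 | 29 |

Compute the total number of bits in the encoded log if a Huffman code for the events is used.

262

Merge the two smallest weights repeatedly:
combine d(3), f(4) → 7
combine a(6), 7 → 13
combine 13, e(17) → 30
combine c(19), b(28) → 47
combine g(29), 30 → 59
combine 47, 59 → 106
Total encoded bits = sum of merged weights = 7 + 13 + 30 + 47 + 59 + 106 = 262.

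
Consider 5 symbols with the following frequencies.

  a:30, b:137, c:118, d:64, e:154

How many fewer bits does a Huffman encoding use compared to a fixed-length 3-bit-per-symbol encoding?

Fixed-length: 3 bits × 503 symbols = 1509 bits.
Huffman merges:
combine a(30), d(64) → 94
combine 94, c(118) → 212
combine b(137), e(154) → 291
combine 212, 291 → 503
Huffman total = 94 + 212 + 291 + 503 = 1100 bits.
Saving = 1509 − 1100 = 409 bits.

409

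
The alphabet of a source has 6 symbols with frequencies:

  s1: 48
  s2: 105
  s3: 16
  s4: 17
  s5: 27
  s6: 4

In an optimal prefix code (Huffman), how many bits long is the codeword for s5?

Repeatedly merge the two smallest:
combine s6(4), s3(16) → 20
combine s4(17), 20 → 37
combine s5(27), 37 → 64
combine s1(48), 64 → 112
combine s2(105), 112 → 217
The subtree containing s5 is merged 3 times, so code length = 3.

3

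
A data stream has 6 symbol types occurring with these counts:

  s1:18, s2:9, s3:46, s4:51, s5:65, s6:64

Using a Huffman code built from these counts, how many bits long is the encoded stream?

606

Merge the two smallest weights repeatedly:
merge s2(9) and s1(18): 27
merge 27 and s3(46): 73
merge s4(51) and s6(64): 115
merge s5(65) and 73: 138
merge 115 and 138: 253
The encoded length is the sum of every internal node's weight: 27 + 73 + 115 + 138 + 253 = 606 bits.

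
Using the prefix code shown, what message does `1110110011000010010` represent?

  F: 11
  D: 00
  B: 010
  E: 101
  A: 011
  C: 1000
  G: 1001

FEGCBB

Read left to right; each codeword is recognised as soon as it completes (prefix code):
  11→F | 101→E | 1001→G | 1000→C | 010→B | 010→B
Decoded message: FEGCBB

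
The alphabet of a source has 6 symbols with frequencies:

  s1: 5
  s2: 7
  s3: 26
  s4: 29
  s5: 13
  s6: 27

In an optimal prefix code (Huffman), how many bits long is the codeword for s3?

2

Huffman merges, smallest pair first:
combine s1(5), s2(7) → 12
combine 12, s5(13) → 25
combine 25, s3(26) → 51
combine s6(27), s4(29) → 56
combine 51, 56 → 107
s3's leaf is at depth 2, giving a 2-bit codeword.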